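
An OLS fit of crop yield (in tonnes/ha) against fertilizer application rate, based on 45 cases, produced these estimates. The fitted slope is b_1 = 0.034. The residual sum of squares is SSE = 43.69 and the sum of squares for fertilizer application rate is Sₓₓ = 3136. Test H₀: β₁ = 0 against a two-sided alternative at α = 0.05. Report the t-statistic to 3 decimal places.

MSE = SSE/(n − 2) = 43.69/43 = 1.01605.
SE(b_1) = √(MSE/Sₓₓ) = √(1.01605/3136) = 0.0179998.
t = 0.034 / 0.0179998 = 1.889.
df = n − 2 = 43.
Two-sided p ≈ 0.0657, which is ≥ 0.05, so fail to reject H₀.
The data do not give significant evidence of an association between fertilizer application rate and crop yield.

t = 1.889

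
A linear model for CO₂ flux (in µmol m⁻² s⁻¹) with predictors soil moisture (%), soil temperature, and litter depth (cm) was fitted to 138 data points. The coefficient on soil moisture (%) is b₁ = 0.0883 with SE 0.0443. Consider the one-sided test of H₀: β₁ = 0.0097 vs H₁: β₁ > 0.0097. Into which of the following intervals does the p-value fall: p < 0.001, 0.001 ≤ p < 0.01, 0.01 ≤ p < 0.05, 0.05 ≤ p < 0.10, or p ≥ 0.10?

0.01 ≤ p < 0.05

t = (0.0883 − 0.0097) / 0.0443 = 1.774.
df = n − k − 1 = 138 − 3 − 1 = 134.
One-sided p = P(T_{134} > t) ≈ 0.0391.
So 0.01 ≤ p < 0.05.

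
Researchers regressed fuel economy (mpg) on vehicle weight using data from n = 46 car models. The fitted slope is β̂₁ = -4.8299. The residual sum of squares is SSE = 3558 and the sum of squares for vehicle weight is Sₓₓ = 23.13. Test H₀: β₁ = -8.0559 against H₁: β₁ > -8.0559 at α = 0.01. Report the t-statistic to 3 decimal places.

MSE = SSE/(n − 2) = 3558/44 = 80.8636.
SE(β̂₁) = √(MSE/Sₓₓ) = √(80.8636/23.13) = 1.86977.
t = (-4.8299 − (-8.0559)) / 1.86977 = 1.725.
df = n − 2 = 44.
One-sided p ≈ 0.0457, which is ≥ 0.01, so fail to reject H₀.
The data do not give significant evidence that the true slope on vehicle weight exceeds -8.0559 mpg per unit.

t = 1.725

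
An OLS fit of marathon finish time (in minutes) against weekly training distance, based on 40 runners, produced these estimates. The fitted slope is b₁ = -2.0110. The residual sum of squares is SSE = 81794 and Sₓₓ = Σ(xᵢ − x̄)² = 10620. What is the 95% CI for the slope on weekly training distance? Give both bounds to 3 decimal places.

(-2.922, -1.100)

MSE = SSE/(n − 2) = 81794/38 = 2152.47.
SE(b₁) = √(MSE/Sₓₓ) = √(2152.47/10620) = 0.450201.
df = n − 2 = 38.
t* = t_{0.025, 38} = 2.024394.
Margin = t* × SE = 2.024394 × 0.450201 = 0.91138.
CI: -2.0110 ± 0.91138 → (-2.922, -1.100).
With 95% confidence, each one-unit increase in weekly training distance is associated with a change of between -2.922 and -1.100 minutes in marathon finish time.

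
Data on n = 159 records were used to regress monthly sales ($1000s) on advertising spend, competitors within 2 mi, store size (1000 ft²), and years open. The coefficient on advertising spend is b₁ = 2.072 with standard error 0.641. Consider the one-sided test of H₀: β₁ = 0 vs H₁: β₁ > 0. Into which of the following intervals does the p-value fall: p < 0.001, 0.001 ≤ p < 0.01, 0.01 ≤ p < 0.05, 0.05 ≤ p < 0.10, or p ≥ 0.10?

p < 0.001

t = 2.072 / 0.641 = 3.232.
df = n − k − 1 = 159 − 4 − 1 = 154.
One-sided p = P(T_{154} > t) ≈ 0.0008.
So p < 0.001.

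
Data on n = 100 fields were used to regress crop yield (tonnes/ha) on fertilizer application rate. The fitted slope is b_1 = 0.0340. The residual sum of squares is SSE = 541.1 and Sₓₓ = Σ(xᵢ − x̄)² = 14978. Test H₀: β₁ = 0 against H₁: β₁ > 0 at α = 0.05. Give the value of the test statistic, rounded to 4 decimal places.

MSE = SSE/(n − 2) = 541.1/98 = 5.52143.
SE(b_1) = √(MSE/Sₓₓ) = √(5.52143/14978) = 0.0191999.
t = 0.0340 / 0.0191999 = 1.7708.
df = n − 2 = 98.
One-sided p ≈ 0.0398, which is < 0.05, so reject H₀.
There is evidence that the true slope on fertilizer application rate is positive.

t = 1.7708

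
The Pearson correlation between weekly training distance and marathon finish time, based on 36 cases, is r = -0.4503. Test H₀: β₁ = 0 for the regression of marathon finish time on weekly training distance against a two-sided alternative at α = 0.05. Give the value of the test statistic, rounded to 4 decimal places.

t = -2.9407

t = r·√(n − 2)/√(1 − r²) = -0.4503·√34/√0.79723 = -2.9407.
df = n − 2 = 34.
Two-sided p ≈ 0.0059, which is < 0.05, so reject H₀.
There is evidence of a linear association between weekly training distance and marathon finish time.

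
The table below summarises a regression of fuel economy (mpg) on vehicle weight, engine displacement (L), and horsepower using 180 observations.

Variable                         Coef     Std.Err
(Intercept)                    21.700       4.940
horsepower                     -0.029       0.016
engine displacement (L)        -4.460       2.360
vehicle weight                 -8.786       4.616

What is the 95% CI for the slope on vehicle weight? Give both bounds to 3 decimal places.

(-17.896, 0.324)

Read off: b = -8.786, SE = 4.616 for vehicle weight.
df = n − k − 1 = 180 − 3 − 1 = 176.
t* = t_{0.025, 176} = 1.973534.
Margin = t* × SE = 1.973534 × 4.616 = 9.10983.
CI: -8.786 ± 9.10983 → (-17.896, 0.324).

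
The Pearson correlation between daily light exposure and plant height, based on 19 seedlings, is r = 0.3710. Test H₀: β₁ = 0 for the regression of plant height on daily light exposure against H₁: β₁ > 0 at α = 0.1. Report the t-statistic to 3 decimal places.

t = r·√(n − 2)/√(1 − r²) = 0.3710·√17/√0.862359 = 1.647.
df = n − 2 = 17.
One-sided p ≈ 0.0589, which is < 0.1, so reject H₀.
There is evidence of a linear association between daily light exposure and plant height.

t = 1.647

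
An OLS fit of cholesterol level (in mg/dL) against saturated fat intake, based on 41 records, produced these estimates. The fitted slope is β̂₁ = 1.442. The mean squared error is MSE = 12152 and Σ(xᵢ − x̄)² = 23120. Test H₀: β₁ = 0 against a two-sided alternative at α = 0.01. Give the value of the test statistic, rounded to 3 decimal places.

SE(β̂₁) = √(MSE/Sₓₓ) = √(12152/23120) = 0.724987.
t = 1.442 / 0.724987 = 1.989.
df = n − 2 = 39.
Two-sided p ≈ 0.0537, which is ≥ 0.01, so fail to reject H₀.
The data do not give significant evidence of an association between saturated fat intake and cholesterol level.

t = 1.989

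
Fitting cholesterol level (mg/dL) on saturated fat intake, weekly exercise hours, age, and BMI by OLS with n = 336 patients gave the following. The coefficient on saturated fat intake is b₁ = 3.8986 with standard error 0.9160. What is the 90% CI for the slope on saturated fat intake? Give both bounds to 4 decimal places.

(2.3877, 5.4095)

df = n − k − 1 = 336 − 4 − 1 = 331.
t* = t_{0.05, 331} = 1.64947.
Margin = t* × SE = 1.64947 × 0.9160 = 1.510915.
CI: 3.8986 ± 1.510915 → (2.3877, 5.4095).
With 90% confidence, each one-unit increase in saturated fat intake is associated with a change of between 2.3877 and 5.4095 mg/dL in cholesterol level, holding the other predictors fixed.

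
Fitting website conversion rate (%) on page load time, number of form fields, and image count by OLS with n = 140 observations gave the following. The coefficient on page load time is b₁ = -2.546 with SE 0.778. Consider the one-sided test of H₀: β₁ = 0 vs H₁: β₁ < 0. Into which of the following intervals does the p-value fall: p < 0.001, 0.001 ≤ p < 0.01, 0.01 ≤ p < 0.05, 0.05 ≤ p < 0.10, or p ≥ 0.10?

t = -2.546 / 0.778 = -3.272.
df = n − k − 1 = 140 − 3 − 1 = 136.
One-sided p = P(T_{136} < t) ≈ 0.0007.
So p < 0.001.

p < 0.001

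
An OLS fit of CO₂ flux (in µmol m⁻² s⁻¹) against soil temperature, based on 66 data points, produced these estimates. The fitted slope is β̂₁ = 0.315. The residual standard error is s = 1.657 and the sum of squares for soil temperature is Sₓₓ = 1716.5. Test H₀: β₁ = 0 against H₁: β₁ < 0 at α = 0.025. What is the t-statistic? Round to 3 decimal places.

t = 7.876

SE(β̂₁) = s/√Sₓₓ = 1.657/√1716.5 = 0.0399945.
t = 0.315 / 0.0399945 = 7.876.
df = n − 2 = 64.
One-sided p ≈ 1.0000, which is ≥ 0.025, so fail to reject H₀.
The data do not give significant evidence that the true slope on soil temperature is negative.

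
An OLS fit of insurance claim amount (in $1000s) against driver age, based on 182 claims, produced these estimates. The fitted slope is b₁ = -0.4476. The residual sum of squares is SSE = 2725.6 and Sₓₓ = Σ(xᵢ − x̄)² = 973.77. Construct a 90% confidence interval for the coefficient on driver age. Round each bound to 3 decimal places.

MSE = SSE/(n − 2) = 2725.6/180 = 15.1422.
SE(b₁) = √(MSE/Sₓₓ) = √(15.1422/973.77) = 0.1247.
df = n − 2 = 180.
t* = t_{0.05, 180} = 1.653363.
Margin = t* × SE = 1.653363 × 0.1247 = 0.20617.
CI: -0.4476 ± 0.20617 → (-0.654, -0.241).
With 90% confidence, each one-unit increase in driver age is associated with a change of between -0.654 and -0.241 $1000s in insurance claim amount.

(-0.654, -0.241)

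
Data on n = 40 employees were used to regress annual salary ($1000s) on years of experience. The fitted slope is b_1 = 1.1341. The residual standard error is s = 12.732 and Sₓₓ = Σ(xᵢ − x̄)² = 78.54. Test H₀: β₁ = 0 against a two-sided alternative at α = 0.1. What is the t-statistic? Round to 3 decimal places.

SE(b_1) = s/√Sₓₓ = 12.732/√78.54 = 1.43665.
t = 1.1341 / 1.43665 = 0.789.
df = n − 2 = 38.
Two-sided p ≈ 0.4348, which is ≥ 0.1, so fail to reject H₀.
The data do not give significant evidence of an association between years of experience and annual salary.

t = 0.789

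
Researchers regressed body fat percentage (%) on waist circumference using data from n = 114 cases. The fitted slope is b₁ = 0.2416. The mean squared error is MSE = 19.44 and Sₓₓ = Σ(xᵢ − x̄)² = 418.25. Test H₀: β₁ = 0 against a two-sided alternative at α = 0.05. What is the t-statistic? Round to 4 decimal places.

SE(b₁) = √(MSE/Sₓₓ) = √(19.44/418.25) = 0.215591.
t = 0.2416 / 0.215591 = 1.1206.
df = n − 2 = 112.
Two-sided p ≈ 0.2648, which is ≥ 0.05, so fail to reject H₀.
The data do not give significant evidence of an association between waist circumference and body fat percentage.

t = 1.1206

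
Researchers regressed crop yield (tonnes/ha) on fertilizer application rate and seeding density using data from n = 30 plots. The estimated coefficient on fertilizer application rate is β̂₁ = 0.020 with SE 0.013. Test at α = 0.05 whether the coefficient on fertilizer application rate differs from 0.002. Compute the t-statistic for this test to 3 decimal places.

H₀: β₁ = 0.002 vs H₁: β₁ ≠ 0.002.
t = (β̂₁ − β₁⁰)/SE = (0.020 − 0.002) / 0.013 = 1.385.
df = n − k − 1 = 30 − 2 − 1 = 27.
Two-sided p ≈ 0.1775, which is ≥ 0.05, so fail to reject H₀.
The data are consistent with a true slope of 0.002 tonnes/ha per unit of fertilizer application rate, holding the other predictors fixed.

t = 1.385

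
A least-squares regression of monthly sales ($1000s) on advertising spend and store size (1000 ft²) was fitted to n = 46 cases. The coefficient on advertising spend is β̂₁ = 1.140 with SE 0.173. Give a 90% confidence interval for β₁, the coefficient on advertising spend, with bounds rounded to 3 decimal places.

(0.849, 1.431)

df = n − k − 1 = 46 − 2 − 1 = 43.
t* = t_{0.05, 43} = 1.681071.
Margin = t* × SE = 1.681071 × 0.173 = 0.29083.
CI: 1.140 ± 0.29083 → (0.849, 1.431).
With 90% confidence, each one-unit increase in advertising spend is associated with a change of between 0.849 and 1.431 $1000s in monthly sales, holding the other predictors fixed.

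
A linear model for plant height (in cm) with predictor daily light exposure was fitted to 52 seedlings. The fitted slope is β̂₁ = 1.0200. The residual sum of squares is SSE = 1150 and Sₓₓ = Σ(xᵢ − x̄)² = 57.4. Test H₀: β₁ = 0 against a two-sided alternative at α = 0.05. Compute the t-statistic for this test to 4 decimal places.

MSE = SSE/(n − 2) = 1150/50 = 23.
SE(β̂₁) = √(MSE/Sₓₓ) = √(23/57.4) = 0.633006.
t = 1.0200 / 0.633006 = 1.6114.
df = n − 2 = 50.
Two-sided p ≈ 0.1134, which is ≥ 0.05, so fail to reject H₀.
The data do not give significant evidence of an association between daily light exposure and plant height.

t = 1.6114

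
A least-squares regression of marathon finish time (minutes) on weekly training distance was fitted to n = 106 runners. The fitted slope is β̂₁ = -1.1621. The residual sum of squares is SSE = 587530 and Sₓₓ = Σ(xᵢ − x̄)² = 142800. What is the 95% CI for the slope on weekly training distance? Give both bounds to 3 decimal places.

(-1.557, -0.768)

MSE = SSE/(n − 2) = 587530/104 = 5649.33.
SE(β̂₁) = √(MSE/Sₓₓ) = √(5649.33/142800) = 0.1989.
df = n − 2 = 104.
t* = t_{0.025, 104} = 1.983038.
Margin = t* × SE = 1.983038 × 0.1989 = 0.39443.
CI: -1.1621 ± 0.39443 → (-1.557, -0.768).
With 95% confidence, each one-unit increase in weekly training distance is associated with a change of between -1.557 and -0.768 minutes in marathon finish time.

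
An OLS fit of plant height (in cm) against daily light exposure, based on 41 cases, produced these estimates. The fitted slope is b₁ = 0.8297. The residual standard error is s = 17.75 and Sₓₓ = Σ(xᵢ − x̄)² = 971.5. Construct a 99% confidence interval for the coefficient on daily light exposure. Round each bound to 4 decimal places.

SE(b₁) = s/√Sₓₓ = 17.75/√971.5 = 0.569478.
df = n − 2 = 39.
t* = t_{0.005, 39} = 2.707913.
Margin = t* × SE = 2.707913 × 0.569478 = 1.542097.
CI: 0.8297 ± 1.542097 → (-0.7124, 2.3718).
With 99% confidence, each one-unit increase in daily light exposure is associated with a change of between -0.7124 and 2.3718 cm in plant height.

(-0.7124, 2.3718)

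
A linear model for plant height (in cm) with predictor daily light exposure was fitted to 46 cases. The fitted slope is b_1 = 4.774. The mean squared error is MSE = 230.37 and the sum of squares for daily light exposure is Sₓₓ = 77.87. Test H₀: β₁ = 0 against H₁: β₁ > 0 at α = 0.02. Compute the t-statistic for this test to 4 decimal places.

SE(b_1) = √(MSE/Sₓₓ) = √(230.37/77.87) = 1.72.
t = 4.774 / 1.72 = 2.7756.
df = n − 2 = 44.
One-sided p ≈ 0.0040, which is < 0.02, so reject H₀.
There is evidence that the true slope on daily light exposure is positive.

t = 2.7756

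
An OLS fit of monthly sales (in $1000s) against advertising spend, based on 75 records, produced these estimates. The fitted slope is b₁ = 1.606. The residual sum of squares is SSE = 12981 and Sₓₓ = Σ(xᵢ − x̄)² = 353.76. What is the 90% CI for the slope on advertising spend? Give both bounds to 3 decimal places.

MSE = SSE/(n − 2) = 12981/73 = 177.822.
SE(b₁) = √(MSE/Sₓₓ) = √(177.822/353.76) = 0.708987.
df = n − 2 = 73.
t* = t_{0.05, 73} = 1.665996.
Margin = t* × SE = 1.665996 × 0.708987 = 1.18117.
CI: 1.606 ± 1.18117 → (0.425, 2.787).
With 90% confidence, each one-unit increase in advertising spend is associated with a change of between 0.425 and 2.787 $1000s in monthly sales.

(0.425, 2.787)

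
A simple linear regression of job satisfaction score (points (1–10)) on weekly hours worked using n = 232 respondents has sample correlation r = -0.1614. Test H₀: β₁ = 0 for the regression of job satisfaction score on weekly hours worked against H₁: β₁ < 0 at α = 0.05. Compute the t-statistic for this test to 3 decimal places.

t = r·√(n − 2)/√(1 − r²) = -0.1614·√230/√0.97395 = -2.480.
df = n − 2 = 230.
One-sided p ≈ 0.0069, which is < 0.05, so reject H₀.
There is evidence of a linear association between weekly hours worked and job satisfaction score.

t = -2.480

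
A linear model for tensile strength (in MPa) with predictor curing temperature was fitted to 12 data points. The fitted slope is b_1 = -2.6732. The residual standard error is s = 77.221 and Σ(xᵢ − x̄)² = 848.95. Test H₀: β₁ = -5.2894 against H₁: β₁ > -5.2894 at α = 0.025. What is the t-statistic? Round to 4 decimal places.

t = 0.9871

SE(b_1) = s/√Sₓₓ = 77.221/√848.95 = 2.6503.
t = (-2.6732 − (-5.2894)) / 2.6503 = 0.9871.
df = n − 2 = 10.
One-sided p ≈ 0.1734, which is ≥ 0.025, so fail to reject H₀.
The data do not give significant evidence that the true slope on curing temperature exceeds -5.2894 MPa per unit.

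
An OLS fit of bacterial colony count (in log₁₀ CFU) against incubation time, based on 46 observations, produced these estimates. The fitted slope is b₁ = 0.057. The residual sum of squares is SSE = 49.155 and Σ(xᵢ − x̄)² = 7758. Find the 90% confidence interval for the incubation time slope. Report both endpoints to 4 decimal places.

MSE = SSE/(n − 2) = 49.155/44 = 1.11716.
SE(b₁) = √(MSE/Sₓₓ) = √(1.11716/7758) = 0.012.
df = n − 2 = 44.
t* = t_{0.05, 44} = 1.68023.
Margin = t* × SE = 1.68023 × 0.012 = 0.020163.
CI: 0.057 ± 0.020163 → (0.0368, 0.0772).
With 90% confidence, each one-unit increase in incubation time is associated with a change of between 0.0368 and 0.0772 log₁₀ CFU in bacterial colony count.

(0.0368, 0.0772)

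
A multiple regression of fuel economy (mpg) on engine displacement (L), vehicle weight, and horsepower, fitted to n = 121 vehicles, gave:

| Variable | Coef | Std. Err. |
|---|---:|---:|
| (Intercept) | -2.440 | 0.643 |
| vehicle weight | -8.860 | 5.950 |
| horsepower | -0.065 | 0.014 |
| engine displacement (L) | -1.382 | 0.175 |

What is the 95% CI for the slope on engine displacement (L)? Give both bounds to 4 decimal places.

(-1.7286, -1.0354)

Read off: b = -1.382, SE = 0.175 for engine displacement (L).
df = n − k − 1 = 121 − 3 − 1 = 117.
t* = t_{0.025, 117} = 1.980448.
Margin = t* × SE = 1.980448 × 0.175 = 0.346578.
CI: -1.382 ± 0.346578 → (-1.7286, -1.0354).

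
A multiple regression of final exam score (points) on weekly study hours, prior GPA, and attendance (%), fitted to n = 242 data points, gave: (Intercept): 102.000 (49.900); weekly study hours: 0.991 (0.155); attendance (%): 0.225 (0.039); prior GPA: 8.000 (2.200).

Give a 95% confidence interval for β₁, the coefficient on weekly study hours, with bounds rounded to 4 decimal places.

Read off: b = 0.991, SE = 0.155 for weekly study hours.
df = n − k − 1 = 242 − 3 − 1 = 238.
t* = t_{0.025, 238} = 1.969982.
Margin = t* × SE = 1.969982 × 0.155 = 0.305347.
CI: 0.991 ± 0.305347 → (0.6857, 1.2963).

(0.6857, 1.2963)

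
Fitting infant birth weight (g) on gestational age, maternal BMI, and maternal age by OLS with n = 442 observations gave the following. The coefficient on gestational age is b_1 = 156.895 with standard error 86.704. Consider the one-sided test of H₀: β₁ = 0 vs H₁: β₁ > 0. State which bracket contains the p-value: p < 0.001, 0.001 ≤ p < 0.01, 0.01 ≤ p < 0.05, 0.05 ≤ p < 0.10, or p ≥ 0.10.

t = 156.895 / 86.704 = 1.810.
df = n − k − 1 = 442 − 3 − 1 = 438.
One-sided p = P(T_{438} > t) ≈ 0.0355.
So 0.01 ≤ p < 0.05.

0.01 ≤ p < 0.05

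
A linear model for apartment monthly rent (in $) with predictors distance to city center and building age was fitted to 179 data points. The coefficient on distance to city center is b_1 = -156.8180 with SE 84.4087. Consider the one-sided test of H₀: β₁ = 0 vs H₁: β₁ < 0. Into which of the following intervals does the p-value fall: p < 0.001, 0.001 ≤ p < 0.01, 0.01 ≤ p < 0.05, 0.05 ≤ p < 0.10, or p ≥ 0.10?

0.01 ≤ p < 0.05

t = -156.8180 / 84.4087 = -1.858.
df = n − k − 1 = 179 − 2 − 1 = 176.
One-sided p = P(T_{176} < t) ≈ 0.0324.
So 0.01 ≤ p < 0.05.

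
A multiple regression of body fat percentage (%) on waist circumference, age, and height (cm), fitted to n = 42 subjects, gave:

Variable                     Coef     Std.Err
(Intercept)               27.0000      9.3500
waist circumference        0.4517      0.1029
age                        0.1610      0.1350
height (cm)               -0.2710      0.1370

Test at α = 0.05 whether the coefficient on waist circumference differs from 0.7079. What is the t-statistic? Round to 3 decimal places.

Read off: b = 0.4517, SE = 0.1029 for waist circumference.
H₀: β₁ = 0.7079 vs H₁: β₁ ≠ 0.7079.
t = (0.4517 − 0.7079) / 0.1029 = -2.490.
df = n − k − 1 = 42 − 3 − 1 = 38.
Two-sided p ≈ 0.0173, which is < 0.05, so reject H₀.
There is evidence that the true slope on waist circumference differs from 0.7079 % per unit, holding the other predictors fixed.

t = -2.490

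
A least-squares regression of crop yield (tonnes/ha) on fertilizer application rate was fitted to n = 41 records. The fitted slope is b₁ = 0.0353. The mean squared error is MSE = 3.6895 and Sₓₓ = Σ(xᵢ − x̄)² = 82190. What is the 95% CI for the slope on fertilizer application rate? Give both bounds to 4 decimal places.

SE(b₁) = √(MSE/Sₓₓ) = √(3.6895/82190) = 0.00669999.
df = n − 2 = 39.
t* = t_{0.025, 39} = 2.022691.
Margin = t* × SE = 2.022691 × 0.00669999 = 0.013552.
CI: 0.0353 ± 0.013552 → (0.0217, 0.0489).
With 95% confidence, each one-unit increase in fertilizer application rate is associated with a change of between 0.0217 and 0.0489 tonnes/ha in crop yield.

(0.0217, 0.0489)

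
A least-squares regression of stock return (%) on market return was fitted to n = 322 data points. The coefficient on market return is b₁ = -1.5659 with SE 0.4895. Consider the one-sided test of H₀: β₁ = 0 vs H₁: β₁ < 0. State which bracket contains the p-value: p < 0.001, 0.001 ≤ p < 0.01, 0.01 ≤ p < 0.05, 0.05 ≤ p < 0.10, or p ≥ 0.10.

t = -1.5659 / 0.4895 = -3.199.
df = n − 2 = 322 − 2 = 320.
One-sided p = P(T_{320} < t) ≈ 0.0008.
So p < 0.001.

p < 0.001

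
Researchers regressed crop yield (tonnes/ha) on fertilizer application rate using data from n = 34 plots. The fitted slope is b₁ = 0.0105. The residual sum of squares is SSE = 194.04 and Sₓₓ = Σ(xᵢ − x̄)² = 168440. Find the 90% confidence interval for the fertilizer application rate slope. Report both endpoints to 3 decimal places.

(0.000, 0.021)

MSE = SSE/(n − 2) = 194.04/32 = 6.06375.
SE(b₁) = √(MSE/Sₓₓ) = √(6.06375/168440) = 0.00599996.
df = n − 2 = 32.
t* = t_{0.05, 32} = 1.693889.
Margin = t* × SE = 1.693889 × 0.00599996 = 0.01016.
CI: 0.0105 ± 0.01016 → (0.000, 0.021).
With 90% confidence, each one-unit increase in fertilizer application rate is associated with a change of between 0.000 and 0.021 tonnes/ha in crop yield.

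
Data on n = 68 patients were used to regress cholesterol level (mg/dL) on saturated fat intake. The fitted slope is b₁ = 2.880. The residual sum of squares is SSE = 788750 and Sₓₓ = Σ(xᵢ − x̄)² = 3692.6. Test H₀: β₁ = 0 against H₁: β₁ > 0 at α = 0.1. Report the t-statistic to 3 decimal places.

MSE = SSE/(n − 2) = 788750/66 = 11950.8.
SE(b₁) = √(MSE/Sₓₓ) = √(11950.8/3692.6) = 1.799.
t = 2.880 / 1.799 = 1.601.
df = n − 2 = 66.
One-sided p ≈ 0.0571, which is < 0.1, so reject H₀.
There is evidence that the true slope on saturated fat intake is positive.

t = 1.601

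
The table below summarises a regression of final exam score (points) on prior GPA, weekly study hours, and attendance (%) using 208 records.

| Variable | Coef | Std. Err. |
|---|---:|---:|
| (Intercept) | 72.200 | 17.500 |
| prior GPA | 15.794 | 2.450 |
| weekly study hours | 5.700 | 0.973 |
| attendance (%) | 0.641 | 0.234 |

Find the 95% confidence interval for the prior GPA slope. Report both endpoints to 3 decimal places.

Read off: b = 15.794, SE = 2.450 for prior GPA.
df = n − k − 1 = 208 − 3 − 1 = 204.
t* = t_{0.025, 204} = 1.971661.
Margin = t* × SE = 1.971661 × 2.450 = 4.83057.
CI: 15.794 ± 4.83057 → (10.963, 20.625).

(10.963, 20.625)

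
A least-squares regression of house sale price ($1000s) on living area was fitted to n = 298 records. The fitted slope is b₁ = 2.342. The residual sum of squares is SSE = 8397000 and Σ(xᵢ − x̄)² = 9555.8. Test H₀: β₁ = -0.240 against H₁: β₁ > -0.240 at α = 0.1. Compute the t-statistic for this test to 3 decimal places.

MSE = SSE/(n − 2) = 8397000/296 = 28368.2.
SE(b₁) = √(MSE/Sₓₓ) = √(28368.2/9555.8) = 1.72299.
t = (2.342 − (-0.240)) / 1.72299 = 1.499.
df = n − 2 = 296.
One-sided p ≈ 0.0675, which is < 0.1, so reject H₀.
There is evidence that the true slope on living area exceeds -0.240 $1000s per unit.

t = 1.499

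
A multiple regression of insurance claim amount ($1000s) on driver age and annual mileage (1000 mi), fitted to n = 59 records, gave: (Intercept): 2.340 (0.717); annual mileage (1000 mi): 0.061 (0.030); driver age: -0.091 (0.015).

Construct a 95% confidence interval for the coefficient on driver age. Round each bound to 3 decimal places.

Read off: b = -0.091, SE = 0.015 for driver age.
df = n − k − 1 = 59 − 2 − 1 = 56.
t* = t_{0.025, 56} = 2.003241.
Margin = t* × SE = 2.003241 × 0.015 = 0.03005.
CI: -0.091 ± 0.03005 → (-0.121, -0.061).

(-0.121, -0.061)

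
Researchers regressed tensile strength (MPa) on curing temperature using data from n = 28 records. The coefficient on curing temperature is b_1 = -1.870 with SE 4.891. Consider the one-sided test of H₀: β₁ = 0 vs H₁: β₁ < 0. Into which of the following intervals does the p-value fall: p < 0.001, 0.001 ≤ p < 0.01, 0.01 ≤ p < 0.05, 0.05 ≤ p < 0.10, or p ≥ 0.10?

t = -1.870 / 4.891 = -0.382.
df = n − 2 = 28 − 2 = 26.
One-sided p = P(T_{26} < t) ≈ 0.3527.
So p ≥ 0.10.

p ≥ 0.10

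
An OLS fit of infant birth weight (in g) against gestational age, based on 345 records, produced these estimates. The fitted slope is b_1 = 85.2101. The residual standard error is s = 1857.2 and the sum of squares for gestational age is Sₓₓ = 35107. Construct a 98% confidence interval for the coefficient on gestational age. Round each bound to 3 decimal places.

SE(b_1) = s/√Sₓₓ = 1857.2/√35107 = 9.91201.
df = n − 2 = 343.
t* = t_{0.01, 343} = 2.337269.
Margin = t* × SE = 2.337269 × 9.91201 = 23.16703.
CI: 85.2101 ± 23.16703 → (62.043, 108.377).
With 98% confidence, each one-unit increase in gestational age is associated with a change of between 62.043 and 108.377 g in infant birth weight.

(62.043, 108.377)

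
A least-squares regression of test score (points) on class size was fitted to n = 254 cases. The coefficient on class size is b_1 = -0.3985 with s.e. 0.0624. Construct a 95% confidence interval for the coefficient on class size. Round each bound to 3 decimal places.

(-0.521, -0.276)

df = n − 2 = 254 − 2 = 252.
t* = t_{0.025, 252} = 1.969422.
Margin = t* × SE = 1.969422 × 0.0624 = 0.12289.
CI: -0.3985 ± 0.12289 → (-0.521, -0.276).
With 95% confidence, each one-unit increase in class size is associated with a change of between -0.521 and -0.276 points in test score.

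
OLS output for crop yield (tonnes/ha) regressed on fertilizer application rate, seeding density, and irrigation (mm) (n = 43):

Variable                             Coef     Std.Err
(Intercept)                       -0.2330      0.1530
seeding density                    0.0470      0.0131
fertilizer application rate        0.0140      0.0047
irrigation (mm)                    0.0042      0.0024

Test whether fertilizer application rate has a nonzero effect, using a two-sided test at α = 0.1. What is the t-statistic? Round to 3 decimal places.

t = 2.979

Read off: b = 0.0140, SE = 0.0047 for fertilizer application rate.
H₀: β₁ = 0 vs H₁: β₁ ≠ 0.
t = 0.0140 / 0.0047 = 2.979.
df = n − k − 1 = 43 − 3 − 1 = 39.
Two-sided p ≈ 0.0050, which is < 0.1, so reject H₀.
There is evidence that fertilizer application rate is associated with crop yield, holding the other predictors fixed.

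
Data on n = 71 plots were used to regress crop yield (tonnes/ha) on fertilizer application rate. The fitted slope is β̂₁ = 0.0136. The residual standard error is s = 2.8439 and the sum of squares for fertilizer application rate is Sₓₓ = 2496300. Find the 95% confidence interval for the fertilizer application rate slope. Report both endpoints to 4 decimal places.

(0.0100, 0.0172)

SE(β̂₁) = s/√Sₓₓ = 2.8439/√2496300 = 0.00179997.
df = n − 2 = 69.
t* = t_{0.025, 69} = 1.994945.
Margin = t* × SE = 1.994945 × 0.00179997 = 0.003591.
CI: 0.0136 ± 0.003591 → (0.0100, 0.0172).
With 95% confidence, each one-unit increase in fertilizer application rate is associated with a change of between 0.0100 and 0.0172 tonnes/ha in crop yield.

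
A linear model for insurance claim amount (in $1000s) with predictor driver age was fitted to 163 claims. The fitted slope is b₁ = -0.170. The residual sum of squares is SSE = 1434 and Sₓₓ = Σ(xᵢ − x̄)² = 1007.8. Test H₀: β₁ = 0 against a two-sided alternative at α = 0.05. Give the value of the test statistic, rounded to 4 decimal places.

t = -1.8083

MSE = SSE/(n − 2) = 1434/161 = 8.90683.
SE(b₁) = √(MSE/Sₓₓ) = √(8.90683/1007.8) = 0.0940101.
t = -0.170 / 0.0940101 = -1.8083.
df = n − 2 = 161.
Two-sided p ≈ 0.0724, which is ≥ 0.05, so fail to reject H₀.
The data do not give significant evidence of an association between driver age and insurance claim amount.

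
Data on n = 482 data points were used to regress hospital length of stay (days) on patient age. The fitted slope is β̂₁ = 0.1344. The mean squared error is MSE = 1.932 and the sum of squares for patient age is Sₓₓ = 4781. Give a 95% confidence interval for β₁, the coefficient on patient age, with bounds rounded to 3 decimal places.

(0.095, 0.174)

SE(β̂₁) = √(MSE/Sₓₓ) = √(1.932/4781) = 0.0201022.
df = n − 2 = 480.
t* = t_{0.025, 480} = 1.964918.
Margin = t* × SE = 1.964918 × 0.0201022 = 0.03950.
CI: 0.1344 ± 0.03950 → (0.095, 0.174).
With 95% confidence, each one-unit increase in patient age is associated with a change of between 0.095 and 0.174 days in hospital length of stay.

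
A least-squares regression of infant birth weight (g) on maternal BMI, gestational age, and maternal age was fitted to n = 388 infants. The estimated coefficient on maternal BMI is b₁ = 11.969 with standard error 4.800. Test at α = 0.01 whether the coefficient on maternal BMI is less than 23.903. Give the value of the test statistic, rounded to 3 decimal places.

H₀: β₁ = 23.903 vs H₁: β₁ < 23.903.
t = (b₁ − β₁⁰)/SE = (11.969 − 23.903) / 4.800 = -2.486.
df = n − k − 1 = 388 − 3 − 1 = 384.
One-sided p ≈ 0.0067, which is < 0.01, so reject H₀.
There is evidence that the true slope on maternal BMI is below 23.903 g per unit, holding the other predictors fixed.

t = -2.486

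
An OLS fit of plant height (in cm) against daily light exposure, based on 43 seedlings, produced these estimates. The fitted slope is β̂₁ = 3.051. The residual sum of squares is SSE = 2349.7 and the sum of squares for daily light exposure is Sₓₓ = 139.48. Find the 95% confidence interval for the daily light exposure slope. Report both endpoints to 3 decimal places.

MSE = SSE/(n − 2) = 2349.7/41 = 57.3098.
SE(β̂₁) = √(MSE/Sₓₓ) = √(57.3098/139.48) = 0.641.
df = n − 2 = 41.
t* = t_{0.025, 41} = 2.019541.
Margin = t* × SE = 2.019541 × 0.641 = 1.29453.
CI: 3.051 ± 1.29453 → (1.756, 4.346).
With 95% confidence, each one-unit increase in daily light exposure is associated with a change of between 1.756 and 4.346 cm in plant height.

(1.756, 4.346)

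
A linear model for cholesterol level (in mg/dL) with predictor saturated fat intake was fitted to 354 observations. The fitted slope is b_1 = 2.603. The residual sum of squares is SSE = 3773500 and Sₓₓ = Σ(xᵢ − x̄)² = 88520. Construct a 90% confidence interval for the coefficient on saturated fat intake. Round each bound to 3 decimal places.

MSE = SSE/(n − 2) = 3773500/352 = 10720.2.
SE(b_1) = √(MSE/Sₓₓ) = √(10720.2/88520) = 0.348001.
df = n − 2 = 352.
t* = t_{0.05, 352} = 1.649194.
Margin = t* × SE = 1.649194 × 0.348001 = 0.57392.
CI: 2.603 ± 0.57392 → (2.029, 3.177).
With 90% confidence, each one-unit increase in saturated fat intake is associated with a change of between 2.029 and 3.177 mg/dL in cholesterol level.

(2.029, 3.177)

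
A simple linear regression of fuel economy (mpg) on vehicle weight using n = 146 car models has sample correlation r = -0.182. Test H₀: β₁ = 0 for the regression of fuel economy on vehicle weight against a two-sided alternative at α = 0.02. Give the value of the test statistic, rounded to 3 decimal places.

t = r·√(n − 2)/√(1 − r²) = -0.182·√144/√0.966876 = -2.221.
df = n − 2 = 144.
Two-sided p ≈ 0.0279, which is ≥ 0.02, so fail to reject H₀.
The data do not give significant evidence of a linear association between vehicle weight and fuel economy.

t = -2.221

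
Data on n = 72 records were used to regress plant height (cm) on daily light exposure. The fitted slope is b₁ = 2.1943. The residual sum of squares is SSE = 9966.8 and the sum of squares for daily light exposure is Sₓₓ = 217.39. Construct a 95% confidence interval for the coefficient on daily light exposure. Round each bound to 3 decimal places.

(0.580, 3.808)

MSE = SSE/(n − 2) = 9966.8/70 = 142.383.
SE(b₁) = √(MSE/Sₓₓ) = √(142.383/217.39) = 0.809299.
df = n − 2 = 70.
t* = t_{0.025, 70} = 1.994437.
Margin = t* × SE = 1.994437 × 0.809299 = 1.61410.
CI: 2.1943 ± 1.61410 → (0.580, 3.808).
With 95% confidence, each one-unit increase in daily light exposure is associated with a change of between 0.580 and 3.808 cm in plant height.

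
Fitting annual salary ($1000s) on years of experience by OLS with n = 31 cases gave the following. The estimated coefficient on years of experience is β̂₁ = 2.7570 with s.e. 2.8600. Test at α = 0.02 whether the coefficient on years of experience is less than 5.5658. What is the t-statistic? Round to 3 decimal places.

H₀: β₁ = 5.5658 vs H₁: β₁ < 5.5658.
t = (β̂₁ − β₁⁰)/SE = (2.7570 − 5.5658) / 2.8600 = -0.982.
df = n − 2 = 31 − 2 = 29.
One-sided p ≈ 0.1671, which is ≥ 0.02, so fail to reject H₀.
The data do not give significant evidence that the true slope on years of experience is below 5.5658 $1000s per unit.

t = -0.982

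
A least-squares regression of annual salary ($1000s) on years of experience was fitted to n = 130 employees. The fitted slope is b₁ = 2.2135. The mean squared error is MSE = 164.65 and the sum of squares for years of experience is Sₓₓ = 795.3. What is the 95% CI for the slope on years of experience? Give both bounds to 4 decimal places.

SE(b₁) = √(MSE/Sₓₓ) = √(164.65/795.3) = 0.455004.
df = n − 2 = 128.
t* = t_{0.025, 128} = 1.978671.
Margin = t* × SE = 1.978671 × 0.455004 = 0.900303.
CI: 2.2135 ± 0.900303 → (1.3132, 3.1138).
With 95% confidence, each one-unit increase in years of experience is associated with a change of between 1.3132 and 3.1138 $1000s in annual salary.

(1.3132, 3.1138)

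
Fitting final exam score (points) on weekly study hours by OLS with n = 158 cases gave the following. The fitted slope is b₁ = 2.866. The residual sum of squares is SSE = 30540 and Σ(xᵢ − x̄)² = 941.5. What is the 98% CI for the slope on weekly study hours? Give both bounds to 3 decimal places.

(1.794, 3.938)

MSE = SSE/(n − 2) = 30540/156 = 195.769.
SE(b₁) = √(MSE/Sₓₓ) = √(195.769/941.5) = 0.455997.
df = n − 2 = 156.
t* = t_{0.01, 156} = 2.350489.
Margin = t* × SE = 2.350489 × 0.455997 = 1.07182.
CI: 2.866 ± 1.07182 → (1.794, 3.938).
With 98% confidence, each one-unit increase in weekly study hours is associated with a change of between 1.794 and 3.938 points in final exam score.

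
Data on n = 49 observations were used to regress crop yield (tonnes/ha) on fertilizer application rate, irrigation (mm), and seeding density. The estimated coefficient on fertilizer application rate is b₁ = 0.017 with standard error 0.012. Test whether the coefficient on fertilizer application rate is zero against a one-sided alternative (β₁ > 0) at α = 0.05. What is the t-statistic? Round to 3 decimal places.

H₀: β₁ = 0 vs H₁: β₁ > 0.
t = (b₁ − β₁⁰)/SE = 0.017 / 0.012 = 1.417.
df = n − k − 1 = 49 − 3 − 1 = 45.
One-sided p ≈ 0.0817, which is ≥ 0.05, so fail to reject H₀.
The data do not give significant evidence that the true slope on fertilizer application rate is positive, holding the other predictors fixed.

t = 1.417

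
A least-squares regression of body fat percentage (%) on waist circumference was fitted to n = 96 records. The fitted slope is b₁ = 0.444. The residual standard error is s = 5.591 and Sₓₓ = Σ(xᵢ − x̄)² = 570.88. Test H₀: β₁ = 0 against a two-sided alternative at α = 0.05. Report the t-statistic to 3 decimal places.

t = 1.897

SE(b₁) = s/√Sₓₓ = 5.591/√570.88 = 0.234001.
t = 0.444 / 0.234001 = 1.897.
df = n − 2 = 94.
Two-sided p ≈ 0.0608, which is ≥ 0.05, so fail to reject H₀.
The data do not give significant evidence of an association between waist circumference and body fat percentage.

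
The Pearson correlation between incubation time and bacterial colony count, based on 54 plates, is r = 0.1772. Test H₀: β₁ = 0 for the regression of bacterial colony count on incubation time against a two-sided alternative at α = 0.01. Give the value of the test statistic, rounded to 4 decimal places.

t = 1.2984

t = r·√(n − 2)/√(1 − r²) = 0.1772·√52/√0.9686 = 1.2984.
df = n − 2 = 52.
Two-sided p ≈ 0.1999, which is ≥ 0.01, so fail to reject H₀.
The data do not give significant evidence of a linear association between incubation time and bacterial colony count.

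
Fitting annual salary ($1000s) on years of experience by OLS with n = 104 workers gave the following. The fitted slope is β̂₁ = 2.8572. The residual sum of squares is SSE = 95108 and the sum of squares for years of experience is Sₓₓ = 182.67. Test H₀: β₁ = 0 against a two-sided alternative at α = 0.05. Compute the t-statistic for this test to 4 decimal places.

t = 1.2646

MSE = SSE/(n − 2) = 95108/102 = 932.431.
SE(β̂₁) = √(MSE/Sₓₓ) = √(932.431/182.67) = 2.2593.
t = 2.8572 / 2.2593 = 1.2646.
df = n − 2 = 102.
Two-sided p ≈ 0.2089, which is ≥ 0.05, so fail to reject H₀.
The data do not give significant evidence of an association between years of experience and annual salary.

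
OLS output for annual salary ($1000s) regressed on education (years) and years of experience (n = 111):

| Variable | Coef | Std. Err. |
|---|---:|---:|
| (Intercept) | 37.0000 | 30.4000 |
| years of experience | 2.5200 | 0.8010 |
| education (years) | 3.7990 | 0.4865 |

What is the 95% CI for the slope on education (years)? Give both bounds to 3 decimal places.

Read off: b = 3.7990, SE = 0.4865 for education (years).
df = n − k − 1 = 111 − 2 − 1 = 108.
t* = t_{0.025, 108} = 1.982173.
Margin = t* × SE = 1.982173 × 0.4865 = 0.96433.
CI: 3.7990 ± 0.96433 → (2.835, 4.763).

(2.835, 4.763)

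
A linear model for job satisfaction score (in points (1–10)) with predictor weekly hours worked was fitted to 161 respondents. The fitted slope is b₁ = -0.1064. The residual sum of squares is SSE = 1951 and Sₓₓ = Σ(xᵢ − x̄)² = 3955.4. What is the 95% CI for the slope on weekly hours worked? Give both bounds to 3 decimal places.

(-0.216, 0.004)

MSE = SSE/(n − 2) = 1951/159 = 12.2704.
SE(b₁) = √(MSE/Sₓₓ) = √(12.2704/3955.4) = 0.0556974.
df = n − 2 = 159.
t* = t_{0.025, 159} = 1.974996.
Margin = t* × SE = 1.974996 × 0.0556974 = 0.11000.
CI: -0.1064 ± 0.11000 → (-0.216, 0.004).
With 95% confidence, each one-unit increase in weekly hours worked is associated with a change of between -0.216 and 0.004 points (1–10) in job satisfaction score.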